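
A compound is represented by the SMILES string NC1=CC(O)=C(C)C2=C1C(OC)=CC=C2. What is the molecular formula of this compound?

Walk through each heavy atom and fill implicit hydrogens from standard valence (C 4, N 3, O 2, S 2, halogen 1):
  atom 1: N, bond orders sum to 1 (valence 3) → 2 H
  atom 2: C, bond orders sum to 4 (valence 4) → 0 H
  atom 3: C, bond orders sum to 3 (valence 4) → 1 H
  atom 4: C, bond orders sum to 4 (valence 4) → 0 H
  atom 5: O, bond orders sum to 1 (valence 2) → 1 H
  atom 6: C, bond orders sum to 4 (valence 4) → 0 H
  atom 7: C, bond orders sum to 1 (valence 4) → 3 H
  atom 8: C, bond orders sum to 4 (valence 4) → 0 H
  atom 9: C, bond orders sum to 4 (valence 4) → 0 H
  atom 10: C, bond orders sum to 4 (valence 4) → 0 H
  atom 11: O, bond orders sum to 2 (valence 2) → 0 H
  atom 12: C, bond orders sum to 1 (valence 4) → 3 H
  atom 13: C, bond orders sum to 3 (valence 4) → 1 H
  atom 14: C, bond orders sum to 3 (valence 4) → 1 H
  atom 15: C, bond orders sum to 3 (valence 4) → 1 H
Totals → C:12, H:13, N:1, O:2.

C12H13NO2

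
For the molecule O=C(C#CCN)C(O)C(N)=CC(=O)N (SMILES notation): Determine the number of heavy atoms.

14

Every atom symbol written in the SMILES (organic subset) is one heavy atom; implicit H are not written.
Heavy atoms by element → C:8, N:3, O:3.
Total: 14.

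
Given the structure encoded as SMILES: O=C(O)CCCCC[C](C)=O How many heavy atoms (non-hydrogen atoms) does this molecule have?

Every atom symbol written in the SMILES (organic subset) is one heavy atom; implicit H are not written.
Heavy atoms by element → C:8, O:3.
Total: 11.

11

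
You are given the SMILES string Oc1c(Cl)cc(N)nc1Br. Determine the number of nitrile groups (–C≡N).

0

Scan the SMILES for the nitrile motif — none present.
Groups that are present: 1 hydroxyl, 1 primary amine.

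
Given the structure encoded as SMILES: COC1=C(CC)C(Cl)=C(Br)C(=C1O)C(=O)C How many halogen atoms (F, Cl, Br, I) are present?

2

Halogen atoms appear at heavy-atom positions 8, 10 (1×Br, 1×Cl).
Other groups present: 1 ether, 1 hydroxyl, 1 ketone.
Halogen count: 2.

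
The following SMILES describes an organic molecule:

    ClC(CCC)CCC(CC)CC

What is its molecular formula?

C11H23Cl

Walk through each heavy atom and fill implicit hydrogens from standard valence (C 4, N 3, O 2, S 2, halogen 1):
  atom 1: Cl (halogen, monovalent) → 0 H
  atom 2: C, bond orders sum to 3 (valence 4) → 1 H
  atom 3: C, bond orders sum to 2 (valence 4) → 2 H
  atom 4: C, bond orders sum to 2 (valence 4) → 2 H
  atom 5: C, bond orders sum to 1 (valence 4) → 3 H
  atom 6: C, bond orders sum to 2 (valence 4) → 2 H
  atom 7: C, bond orders sum to 2 (valence 4) → 2 H
  atom 8: C, bond orders sum to 3 (valence 4) → 1 H
  atom 9: C, bond orders sum to 2 (valence 4) → 2 H
  atom 10: C, bond orders sum to 1 (valence 4) → 3 H
  atom 11: C, bond orders sum to 2 (valence 4) → 2 H
  atom 12: C, bond orders sum to 1 (valence 4) → 3 H
Totals → C:11, H:23, Cl:1.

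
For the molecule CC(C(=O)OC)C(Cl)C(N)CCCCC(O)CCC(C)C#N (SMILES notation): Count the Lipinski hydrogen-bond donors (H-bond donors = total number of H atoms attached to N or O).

3

Donors: find every N or O and count the H atoms it carries.
  atom 4 (O): bond orders sum to 2 → 0 H
  atom 5 (O): bond orders sum to 2 → 0 H
  atom 10 (N): bond orders sum to 1 → 2 H
  atom 16 (O): bond orders sum to 1 → 1 H
  atom 22 (N): bond orders sum to 3 → 0 H
Lipinski HBD = 3.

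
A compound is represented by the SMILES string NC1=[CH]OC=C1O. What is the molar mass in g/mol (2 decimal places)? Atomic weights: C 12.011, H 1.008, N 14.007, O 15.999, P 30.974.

99.09 g/mol

First, the molecular formula is C4H5NO2 (counting implicit H from valence).
  C: 4 × 12.011 = 48.044
  H: 5 × 1.008 = 5.040
  N: 1 × 14.007 = 14.007
  O: 2 × 15.999 = 31.998
Sum: 4×12.011 + 5×1.008 + 1×14.007 + 2×15.999 = 99.089 → 99.09 g/mol.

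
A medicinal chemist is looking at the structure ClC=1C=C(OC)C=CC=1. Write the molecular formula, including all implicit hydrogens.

C7H7ClO

Walk through each heavy atom and fill implicit hydrogens from standard valence (C 4, N 3, O 2, S 2, halogen 1):
  atom 1: Cl (halogen, monovalent) → 0 H
  atom 2: C, bond orders sum to 4 (valence 4) → 0 H
  atom 3: C, bond orders sum to 3 (valence 4) → 1 H
  atom 4: C, bond orders sum to 4 (valence 4) → 0 H
  atom 5: O, bond orders sum to 2 (valence 2) → 0 H
  atom 6: C, bond orders sum to 1 (valence 4) → 3 H
  atom 7: C, bond orders sum to 3 (valence 4) → 1 H
  atom 8: C, bond orders sum to 3 (valence 4) → 1 H
  atom 9: C, bond orders sum to 3 (valence 4) → 1 H
Totals → C:7, H:7, Cl:1, O:1.
In Hill order: C7H7ClO.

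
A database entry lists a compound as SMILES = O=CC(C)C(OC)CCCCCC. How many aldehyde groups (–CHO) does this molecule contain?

1

The aldehyde motif appears at heavy-atom position 2 in the SMILES.
Other groups present: 1 ether.
Aldehyde count: 1.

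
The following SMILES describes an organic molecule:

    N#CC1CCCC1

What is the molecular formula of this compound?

Walk through each heavy atom and fill implicit hydrogens from standard valence (C 4, N 3, O 2, S 2, halogen 1):
  atom 1: N, bond orders sum to 3 (valence 3) → 0 H
  atom 2: C, bond orders sum to 4 (valence 4) → 0 H
  atom 3: C, bond orders sum to 3 (valence 4) → 1 H
  atom 4: C, bond orders sum to 2 (valence 4) → 2 H
  atom 5: C, bond orders sum to 2 (valence 4) → 2 H
  atom 6: C, bond orders sum to 2 (valence 4) → 2 H
  atom 7: C, bond orders sum to 2 (valence 4) → 2 H
Totals → C:6, H:9, N:1.

C6H9N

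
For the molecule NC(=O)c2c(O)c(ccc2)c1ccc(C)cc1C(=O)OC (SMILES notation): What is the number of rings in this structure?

In SMILES, each pair of matching ring-closure digits denotes one ring-closing bond; the number of such bonds equals the number of independent rings.
Ring-closure bonds here: 2.

2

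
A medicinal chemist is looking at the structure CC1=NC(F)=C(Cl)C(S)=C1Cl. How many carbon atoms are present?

6

Count every carbon token in the SMILES (each C, including those in ring-closure positions and inside branches).
Carbon count: 6.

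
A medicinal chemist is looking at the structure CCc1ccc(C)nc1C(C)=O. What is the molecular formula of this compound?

C10H13NO

Walk through each heavy atom and fill implicit hydrogens from standard valence (C 4, N 3, O 2, S 2, halogen 1); for lowercase aromatic atoms, an aromatic c carries 1 H when it has two neighbours and 0 H with three, and aromatic n carries 0 H:
  atom 1: C, bond orders sum to 1 (valence 4) → 3 H
  atom 2: C, bond orders sum to 2 (valence 4) → 2 H
  atom 3: aromatic c, 3 neighbours → 0 H
  atom 4: aromatic c, 2 neighbours → 1 H
  atom 5: aromatic c, 2 neighbours → 1 H
  atom 6: aromatic c, 3 neighbours → 0 H
  atom 7: C, bond orders sum to 1 (valence 4) → 3 H
  atom 8: aromatic n, 2 neighbours → 0 H
  atom 9: aromatic c, 3 neighbours → 0 H
  atom 10: C, bond orders sum to 4 (valence 4) → 0 H
  atom 11: C, bond orders sum to 1 (valence 4) → 3 H
  atom 12: O, bond orders sum to 2 (valence 2) → 0 H
Totals → C:10, H:13, N:1, O:1.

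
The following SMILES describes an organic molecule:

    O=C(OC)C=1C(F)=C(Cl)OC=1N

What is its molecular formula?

Walk through each heavy atom and fill implicit hydrogens from standard valence (C 4, N 3, O 2, S 2, halogen 1):
  atom 1: O, bond orders sum to 2 (valence 2) → 0 H
  atom 2: C, bond orders sum to 4 (valence 4) → 0 H
  atom 3: O, bond orders sum to 2 (valence 2) → 0 H
  atom 4: C, bond orders sum to 1 (valence 4) → 3 H
  atom 5: C, bond orders sum to 4 (valence 4) → 0 H
  atom 6: C, bond orders sum to 4 (valence 4) → 0 H
  atom 7: F (halogen, monovalent) → 0 H
  atom 8: C, bond orders sum to 4 (valence 4) → 0 H
  atom 9: Cl (halogen, monovalent) → 0 H
  atom 10: O, bond orders sum to 2 (valence 2) → 0 H
  atom 11: C, bond orders sum to 4 (valence 4) → 0 H
  atom 12: N, bond orders sum to 1 (valence 3) → 2 H
Totals → C:6, H:5, Cl:1, F:1, N:1, O:3.
In Hill order: C6H5ClFNO3.

C6H5ClFNO3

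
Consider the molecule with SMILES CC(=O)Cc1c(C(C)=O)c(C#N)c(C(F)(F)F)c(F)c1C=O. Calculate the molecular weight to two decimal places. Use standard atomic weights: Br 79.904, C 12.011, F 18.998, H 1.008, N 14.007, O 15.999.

315.22 g/mol

First, the molecular formula is C14H9F4NO3 (counting implicit H from valence).
  C: 14 × 12.011 = 168.154
  F: 4 × 18.998 = 75.992
  H: 9 × 1.008 = 9.072
  N: 1 × 14.007 = 14.007
  O: 3 × 15.999 = 47.997
Sum: 14×12.011 + 4×18.998 + 9×1.008 + 1×14.007 + 3×15.999 = 315.222 → 315.22 g/mol.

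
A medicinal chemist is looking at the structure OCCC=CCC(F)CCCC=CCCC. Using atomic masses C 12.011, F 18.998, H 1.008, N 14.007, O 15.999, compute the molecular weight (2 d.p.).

First, the molecular formula is C14H25FO (counting implicit H from valence).
  C: 14 × 12.011 = 168.154
  F: 1 × 18.998 = 18.998
  H: 25 × 1.008 = 25.200
  O: 1 × 15.999 = 15.999
Sum: 14×12.011 + 1×18.998 + 25×1.008 + 1×15.999 = 228.351 → 228.35 g/mol.

228.35 g/mol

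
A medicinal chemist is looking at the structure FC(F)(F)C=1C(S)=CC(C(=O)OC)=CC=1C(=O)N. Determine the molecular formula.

C10H8F3NO3S

Walk through each heavy atom and fill implicit hydrogens from standard valence (C 4, N 3, O 2, S 2, halogen 1):
  atom 1: F (halogen, monovalent) → 0 H
  atom 2: C, bond orders sum to 4 (valence 4) → 0 H
  atom 3: F (halogen, monovalent) → 0 H
  atom 4: F (halogen, monovalent) → 0 H
  atom 5: C, bond orders sum to 4 (valence 4) → 0 H
  atom 6: C, bond orders sum to 4 (valence 4) → 0 H
  atom 7: S, bond orders sum to 1 (valence 2) → 1 H
  atom 8: C, bond orders sum to 3 (valence 4) → 1 H
  atom 9: C, bond orders sum to 4 (valence 4) → 0 H
  atom 10: C, bond orders sum to 4 (valence 4) → 0 H
  atom 11: O, bond orders sum to 2 (valence 2) → 0 H
  atom 12: O, bond orders sum to 2 (valence 2) → 0 H
  atom 13: C, bond orders sum to 1 (valence 4) → 3 H
  atom 14: C, bond orders sum to 3 (valence 4) → 1 H
  atom 15: C, bond orders sum to 4 (valence 4) → 0 H
  atom 16: C, bond orders sum to 4 (valence 4) → 0 H
  atom 17: O, bond orders sum to 2 (valence 2) → 0 H
  atom 18: N, bond orders sum to 1 (valence 3) → 2 H
Totals → C:10, H:8, F:3, N:1, O:3, S:1.
In Hill order: C10H8F3NO3S.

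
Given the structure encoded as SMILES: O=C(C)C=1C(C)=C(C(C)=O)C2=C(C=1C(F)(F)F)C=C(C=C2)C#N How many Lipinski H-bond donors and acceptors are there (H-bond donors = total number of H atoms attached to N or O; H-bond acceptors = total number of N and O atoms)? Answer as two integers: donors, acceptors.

Donors: find every N or O and count the H atoms it carries.
  atom 1 (O): bond orders sum to 2 → 0 H
  atom 10 (O): bond orders sum to 2 → 0 H
  atom 23 (N): bond orders sum to 3 → 0 H
Lipinski HBD = 0.
Acceptors: N atoms = 1, O atoms = 2 → HBA = 3.

0, 3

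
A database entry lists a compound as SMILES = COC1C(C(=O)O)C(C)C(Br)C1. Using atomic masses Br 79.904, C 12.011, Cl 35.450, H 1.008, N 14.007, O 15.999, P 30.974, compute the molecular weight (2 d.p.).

237.09 g/mol

First, the molecular formula is C8H13BrO3 (counting implicit H from valence).
  Br: 1 × 79.904 = 79.904
  C: 8 × 12.011 = 96.088
  H: 13 × 1.008 = 13.104
  O: 3 × 15.999 = 47.997
Sum: 1×79.904 + 8×12.011 + 13×1.008 + 3×15.999 = 237.093 → 237.09 g/mol.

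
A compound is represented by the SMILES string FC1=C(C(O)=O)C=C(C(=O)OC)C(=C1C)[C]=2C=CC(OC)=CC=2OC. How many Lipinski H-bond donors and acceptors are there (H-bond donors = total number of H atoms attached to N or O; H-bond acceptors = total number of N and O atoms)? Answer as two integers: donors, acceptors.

1, 6

Donors: find every N or O and count the H atoms it carries.
  atom 5 (O): bond orders sum to 1 → 1 H
  atom 6 (O): bond orders sum to 2 → 0 H
  atom 10 (O): bond orders sum to 2 → 0 H
  atom 11 (O): bond orders sum to 2 → 0 H
  atom 20 (O): bond orders sum to 2 → 0 H
  atom 24 (O): bond orders sum to 2 → 0 H
Lipinski HBD = 1.
Acceptors: N atoms = 0, O atoms = 6 → HBA = 6.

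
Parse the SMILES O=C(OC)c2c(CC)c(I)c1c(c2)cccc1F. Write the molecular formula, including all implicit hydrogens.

C14H12FIO2

Walk through each heavy atom and fill implicit hydrogens from standard valence (C 4, N 3, O 2, S 2, halogen 1); for lowercase aromatic atoms, an aromatic c carries 1 H when it has two neighbours and 0 H with three, and aromatic n carries 0 H:
  atom 1: O, bond orders sum to 2 (valence 2) → 0 H
  atom 2: C, bond orders sum to 4 (valence 4) → 0 H
  atom 3: O, bond orders sum to 2 (valence 2) → 0 H
  atom 4: C, bond orders sum to 1 (valence 4) → 3 H
  atom 5: aromatic c, 3 neighbours → 0 H
  atom 6: aromatic c, 3 neighbours → 0 H
  atom 7: C, bond orders sum to 2 (valence 4) → 2 H
  atom 8: C, bond orders sum to 1 (valence 4) → 3 H
  atom 9: aromatic c, 3 neighbours → 0 H
  atom 10: I (halogen, monovalent) → 0 H
  atom 11: aromatic c, 3 neighbours → 0 H
  atom 12: aromatic c, 3 neighbours → 0 H
  atom 13: aromatic c, 2 neighbours → 1 H
  atom 14: aromatic c, 2 neighbours → 1 H
  atom 15: aromatic c, 2 neighbours → 1 H
  atom 16: aromatic c, 2 neighbours → 1 H
  atom 17: aromatic c, 3 neighbours → 0 H
  atom 18: F (halogen, monovalent) → 0 H
Totals → C:14, H:12, F:1, I:1, O:2.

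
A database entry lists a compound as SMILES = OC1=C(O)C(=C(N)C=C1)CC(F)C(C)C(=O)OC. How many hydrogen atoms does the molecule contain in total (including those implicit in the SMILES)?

16

Walk through each heavy atom and fill implicit hydrogens from standard valence (C 4, N 3, O 2, S 2, halogen 1):
  atom 1: O, bond orders sum to 1 (valence 2) → 1 H
  atom 2: C, bond orders sum to 4 (valence 4) → 0 H
  atom 3: C, bond orders sum to 4 (valence 4) → 0 H
  atom 4: O, bond orders sum to 1 (valence 2) → 1 H
  atom 5: C, bond orders sum to 4 (valence 4) → 0 H
  atom 6: C, bond orders sum to 4 (valence 4) → 0 H
  atom 7: N, bond orders sum to 1 (valence 3) → 2 H
  atom 8: C, bond orders sum to 3 (valence 4) → 1 H
  atom 9: C, bond orders sum to 3 (valence 4) → 1 H
  atom 10: C, bond orders sum to 2 (valence 4) → 2 H
  atom 11: C, bond orders sum to 3 (valence 4) → 1 H
  atom 12: F (halogen, monovalent) → 0 H
  atom 13: C, bond orders sum to 3 (valence 4) → 1 H
  atom 14: C, bond orders sum to 1 (valence 4) → 3 H
  atom 15: C, bond orders sum to 4 (valence 4) → 0 H
  atom 16: O, bond orders sum to 2 (valence 2) → 0 H
  atom 17: O, bond orders sum to 2 (valence 2) → 0 H
  atom 18: C, bond orders sum to 1 (valence 4) → 3 H
Total hydrogens: 16.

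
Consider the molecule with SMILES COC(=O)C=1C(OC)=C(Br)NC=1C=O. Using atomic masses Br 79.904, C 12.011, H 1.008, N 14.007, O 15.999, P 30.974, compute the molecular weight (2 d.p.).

262.06 g/mol

First, the molecular formula is C8H8BrNO4 (counting implicit H from valence).
  Br: 1 × 79.904 = 79.904
  C: 8 × 12.011 = 96.088
  H: 8 × 1.008 = 8.064
  N: 1 × 14.007 = 14.007
  O: 4 × 15.999 = 63.996
Sum: 1×79.904 + 8×12.011 + 8×1.008 + 1×14.007 + 4×15.999 = 262.059 → 262.06 g/mol.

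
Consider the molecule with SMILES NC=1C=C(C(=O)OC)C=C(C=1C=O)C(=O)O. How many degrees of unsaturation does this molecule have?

7

Degree of unsaturation = (number of rings) + (number of π bonds).
Ring closures in the SMILES: 1.
π bonds: 6 double bonds (each 1 DoU) → 6 DoU from unsaturation.
Total DoU = 1 + 6 = 7.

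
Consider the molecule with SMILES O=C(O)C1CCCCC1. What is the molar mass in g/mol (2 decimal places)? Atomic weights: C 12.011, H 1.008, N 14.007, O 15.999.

128.17 g/mol

First, the molecular formula is C7H12O2 (counting implicit H from valence).
  C: 7 × 12.011 = 84.077
  H: 12 × 1.008 = 12.096
  O: 2 × 15.999 = 31.998
Sum: 7×12.011 + 12×1.008 + 2×15.999 = 128.171 → 128.17 g/mol.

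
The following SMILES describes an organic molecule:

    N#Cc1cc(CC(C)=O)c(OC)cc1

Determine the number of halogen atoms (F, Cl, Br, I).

0

Scan the SMILES for the halogen motif — none present.
Groups that are present: 1 ether, 1 ketone, 1 nitrile.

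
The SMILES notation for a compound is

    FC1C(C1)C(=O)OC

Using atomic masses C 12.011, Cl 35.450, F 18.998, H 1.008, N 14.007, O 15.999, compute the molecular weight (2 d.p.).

First, the molecular formula is C5H7FO2 (counting implicit H from valence).
  C: 5 × 12.011 = 60.055
  F: 1 × 18.998 = 18.998
  H: 7 × 1.008 = 7.056
  O: 2 × 15.999 = 31.998
Sum: 5×12.011 + 1×18.998 + 7×1.008 + 2×15.999 = 118.107 → 118.11 g/mol.

118.11 g/mol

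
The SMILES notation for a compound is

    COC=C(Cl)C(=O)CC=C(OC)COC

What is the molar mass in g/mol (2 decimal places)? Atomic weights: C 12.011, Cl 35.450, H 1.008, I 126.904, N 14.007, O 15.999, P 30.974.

First, the molecular formula is C10H15ClO4 (counting implicit H from valence).
  C: 10 × 12.011 = 120.110
  Cl: 1 × 35.450 = 35.450
  H: 15 × 1.008 = 15.120
  O: 4 × 15.999 = 63.996
Sum: 10×12.011 + 1×35.450 + 15×1.008 + 4×15.999 = 234.676 → 234.68 g/mol.

234.68 g/mol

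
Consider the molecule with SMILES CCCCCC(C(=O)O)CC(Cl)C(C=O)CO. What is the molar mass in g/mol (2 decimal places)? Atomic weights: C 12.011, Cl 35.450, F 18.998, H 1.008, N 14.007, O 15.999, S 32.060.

264.75 g/mol

First, the molecular formula is C12H21ClO4 (counting implicit H from valence).
  C: 12 × 12.011 = 144.132
  Cl: 1 × 35.450 = 35.450
  H: 21 × 1.008 = 21.168
  O: 4 × 15.999 = 63.996
Sum: 12×12.011 + 1×35.450 + 21×1.008 + 4×15.999 = 264.746 → 264.75 g/mol.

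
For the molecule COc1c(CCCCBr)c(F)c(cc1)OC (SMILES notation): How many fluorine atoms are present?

1

Scan the SMILES for F atoms (remember two-letter symbols like Cl and Br are single atoms).
Fluorine count: 1.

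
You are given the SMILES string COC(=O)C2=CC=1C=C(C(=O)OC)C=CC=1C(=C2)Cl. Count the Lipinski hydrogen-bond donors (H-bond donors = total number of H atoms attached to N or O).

Donors: find every N or O and count the H atoms it carries.
  atom 2 (O): bond orders sum to 2 → 0 H
  atom 4 (O): bond orders sum to 2 → 0 H
  atom 11 (O): bond orders sum to 2 → 0 H
  atom 12 (O): bond orders sum to 2 → 0 H
Lipinski HBD = 0.

0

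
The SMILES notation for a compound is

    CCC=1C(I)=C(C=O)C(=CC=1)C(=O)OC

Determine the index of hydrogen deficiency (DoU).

Degree of unsaturation = (number of rings) + (number of π bonds).
Ring closures in the SMILES: 1.
π bonds: 5 double bonds (each 1 DoU) → 5 DoU from unsaturation.
Total DoU = 1 + 5 = 6.

6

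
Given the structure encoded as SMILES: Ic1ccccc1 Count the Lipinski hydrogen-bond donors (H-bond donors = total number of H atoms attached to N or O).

Donors: find every N or O and count the H atoms it carries.
  (no N or O atoms present)
Lipinski HBD = 0.

0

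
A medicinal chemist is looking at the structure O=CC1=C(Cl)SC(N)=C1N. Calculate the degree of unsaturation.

Molecular formula: C5H5ClN2OS.
DoU = (2C + 2 + N − H − X) / 2, where X is the halogen count and O/S are ignored.
    = (2·5 + 2 + 2 − 5 − 1) / 2 = 8 / 2 = 4.

4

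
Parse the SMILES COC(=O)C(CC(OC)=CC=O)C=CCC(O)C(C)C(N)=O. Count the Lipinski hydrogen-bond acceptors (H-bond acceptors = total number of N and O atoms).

N atoms: 1; O atoms: 6.
Lipinski HBA = 1 + 6 = 7.

7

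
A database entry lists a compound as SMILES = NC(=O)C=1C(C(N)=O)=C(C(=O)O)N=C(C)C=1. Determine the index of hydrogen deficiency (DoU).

7

Degree of unsaturation = (number of rings) + (number of π bonds).
Ring closures in the SMILES: 1.
π bonds: 6 double bonds (each 1 DoU) → 6 DoU from unsaturation.
Total DoU = 1 + 6 = 7.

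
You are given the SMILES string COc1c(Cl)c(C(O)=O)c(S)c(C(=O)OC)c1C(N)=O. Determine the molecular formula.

C11H10ClNO6S

Walk through each heavy atom and fill implicit hydrogens from standard valence (C 4, N 3, O 2, S 2, halogen 1); for lowercase aromatic atoms, an aromatic c carries 1 H when it has two neighbours and 0 H with three, and aromatic n carries 0 H:
  atom 1: C, bond orders sum to 1 (valence 4) → 3 H
  atom 2: O, bond orders sum to 2 (valence 2) → 0 H
  atom 3: aromatic c, 3 neighbours → 0 H
  atom 4: aromatic c, 3 neighbours → 0 H
  atom 5: Cl (halogen, monovalent) → 0 H
  atom 6: aromatic c, 3 neighbours → 0 H
  atom 7: C, bond orders sum to 4 (valence 4) → 0 H
  atom 8: O, bond orders sum to 1 (valence 2) → 1 H
  atom 9: O, bond orders sum to 2 (valence 2) → 0 H
  atom 10: aromatic c, 3 neighbours → 0 H
  atom 11: S, bond orders sum to 1 (valence 2) → 1 H
  atom 12: aromatic c, 3 neighbours → 0 H
  atom 13: C, bond orders sum to 4 (valence 4) → 0 H
  atom 14: O, bond orders sum to 2 (valence 2) → 0 H
  atom 15: O, bond orders sum to 2 (valence 2) → 0 H
  atom 16: C, bond orders sum to 1 (valence 4) → 3 H
  atom 17: aromatic c, 3 neighbours → 0 H
  atom 18: C, bond orders sum to 4 (valence 4) → 0 H
  atom 19: N, bond orders sum to 1 (valence 3) → 2 H
  atom 20: O, bond orders sum to 2 (valence 2) → 0 H
Totals → C:11, H:10, Cl:1, N:1, O:6, S:1.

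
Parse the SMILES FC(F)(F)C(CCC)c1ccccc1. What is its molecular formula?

Walk through each heavy atom and fill implicit hydrogens from standard valence (C 4, N 3, O 2, S 2, halogen 1); for lowercase aromatic atoms, an aromatic c carries 1 H when it has two neighbours and 0 H with three, and aromatic n carries 0 H:
  atom 1: F (halogen, monovalent) → 0 H
  atom 2: C, bond orders sum to 4 (valence 4) → 0 H
  atom 3: F (halogen, monovalent) → 0 H
  atom 4: F (halogen, monovalent) → 0 H
  atom 5: C, bond orders sum to 3 (valence 4) → 1 H
  atom 6: C, bond orders sum to 2 (valence 4) → 2 H
  atom 7: C, bond orders sum to 2 (valence 4) → 2 H
  atom 8: C, bond orders sum to 1 (valence 4) → 3 H
  atom 9: aromatic c, 3 neighbours → 0 H
  atom 10: aromatic c, 2 neighbours → 1 H
  atom 11: aromatic c, 2 neighbours → 1 H
  atom 12: aromatic c, 2 neighbours → 1 H
  atom 13: aromatic c, 2 neighbours → 1 H
  atom 14: aromatic c, 2 neighbours → 1 H
Totals → C:11, H:13, F:3.
In Hill order: C11H13F3.

C11H13F3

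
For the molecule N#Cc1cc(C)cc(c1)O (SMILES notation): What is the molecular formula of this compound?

C8H7NO

Walk through each heavy atom and fill implicit hydrogens from standard valence (C 4, N 3, O 2, S 2, halogen 1); for lowercase aromatic atoms, an aromatic c carries 1 H when it has two neighbours and 0 H with three, and aromatic n carries 0 H:
  atom 1: N, bond orders sum to 3 (valence 3) → 0 H
  atom 2: C, bond orders sum to 4 (valence 4) → 0 H
  atom 3: aromatic c, 3 neighbours → 0 H
  atom 4: aromatic c, 2 neighbours → 1 H
  atom 5: aromatic c, 3 neighbours → 0 H
  atom 6: C, bond orders sum to 1 (valence 4) → 3 H
  atom 7: aromatic c, 2 neighbours → 1 H
  atom 8: aromatic c, 3 neighbours → 0 H
  atom 9: aromatic c, 2 neighbours → 1 H
  atom 10: O, bond orders sum to 1 (valence 2) → 1 H
Totals → C:8, H:7, N:1, O:1.
In Hill order: C8H7NO.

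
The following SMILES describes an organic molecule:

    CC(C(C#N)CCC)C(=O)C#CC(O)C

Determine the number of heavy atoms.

Every atom symbol written in the SMILES (organic subset) is one heavy atom; implicit H are not written.
Heavy atoms by element → C:12, N:1, O:2.
Total: 15.

15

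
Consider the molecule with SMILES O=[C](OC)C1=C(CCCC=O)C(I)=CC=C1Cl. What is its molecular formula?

Walk through each heavy atom and fill implicit hydrogens from standard valence (C 4, N 3, O 2, S 2, halogen 1):
  atom 1: O, bond orders sum to 2 (valence 2) → 0 H
  atom 2: C with explicit H count 0
  atom 3: O, bond orders sum to 2 (valence 2) → 0 H
  atom 4: C, bond orders sum to 1 (valence 4) → 3 H
  atom 5: C, bond orders sum to 4 (valence 4) → 0 H
  atom 6: C, bond orders sum to 4 (valence 4) → 0 H
  atom 7: C, bond orders sum to 2 (valence 4) → 2 H
  atom 8: C, bond orders sum to 2 (valence 4) → 2 H
  atom 9: C, bond orders sum to 2 (valence 4) → 2 H
  atom 10: C, bond orders sum to 3 (valence 4) → 1 H
  atom 11: O, bond orders sum to 2 (valence 2) → 0 H
  atom 12: C, bond orders sum to 4 (valence 4) → 0 H
  atom 13: I (halogen, monovalent) → 0 H
  atom 14: C, bond orders sum to 3 (valence 4) → 1 H
  atom 15: C, bond orders sum to 3 (valence 4) → 1 H
  atom 16: C, bond orders sum to 4 (valence 4) → 0 H
  atom 17: Cl (halogen, monovalent) → 0 H
Totals → C:12, H:12, Cl:1, I:1, O:3.

C12H12ClIO3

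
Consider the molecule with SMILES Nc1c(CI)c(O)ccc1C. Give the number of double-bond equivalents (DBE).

4

Molecular formula: C8H10INO.
DoU = (2C + 2 + N − H − X) / 2, where X is the halogen count and O/S are ignored.
    = (2·8 + 2 + 1 − 10 − 1) / 2 = 8 / 2 = 4.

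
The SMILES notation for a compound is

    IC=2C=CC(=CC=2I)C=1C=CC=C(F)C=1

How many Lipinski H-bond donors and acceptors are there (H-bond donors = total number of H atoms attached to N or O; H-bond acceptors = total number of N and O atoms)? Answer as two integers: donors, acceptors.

0, 0

Donors: find every N or O and count the H atoms it carries.
  (no N or O atoms present)
Lipinski HBD = 0.
Acceptors: N atoms = 0, O atoms = 0 → HBA = 0.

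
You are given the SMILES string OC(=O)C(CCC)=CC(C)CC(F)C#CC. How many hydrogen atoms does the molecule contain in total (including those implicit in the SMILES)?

Walk through each heavy atom and fill implicit hydrogens from standard valence (C 4, N 3, O 2, S 2, halogen 1):
  atom 1: O, bond orders sum to 1 (valence 2) → 1 H
  atom 2: C, bond orders sum to 4 (valence 4) → 0 H
  atom 3: O, bond orders sum to 2 (valence 2) → 0 H
  atom 4: C, bond orders sum to 4 (valence 4) → 0 H
  atom 5: C, bond orders sum to 2 (valence 4) → 2 H
  atom 6: C, bond orders sum to 2 (valence 4) → 2 H
  atom 7: C, bond orders sum to 1 (valence 4) → 3 H
  atom 8: C, bond orders sum to 3 (valence 4) → 1 H
  atom 9: C, bond orders sum to 3 (valence 4) → 1 H
  atom 10: C, bond orders sum to 1 (valence 4) → 3 H
  atom 11: C, bond orders sum to 2 (valence 4) → 2 H
  atom 12: C, bond orders sum to 3 (valence 4) → 1 H
  atom 13: F (halogen, monovalent) → 0 H
  atom 14: C, bond orders sum to 4 (valence 4) → 0 H
  atom 15: C, bond orders sum to 4 (valence 4) → 0 H
  atom 16: C, bond orders sum to 1 (valence 4) → 3 H
Total hydrogens: 19.

19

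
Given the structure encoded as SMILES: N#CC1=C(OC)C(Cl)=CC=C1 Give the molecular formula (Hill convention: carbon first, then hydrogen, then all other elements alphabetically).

Walk through each heavy atom and fill implicit hydrogens from standard valence (C 4, N 3, O 2, S 2, halogen 1):
  atom 1: N, bond orders sum to 3 (valence 3) → 0 H
  atom 2: C, bond orders sum to 4 (valence 4) → 0 H
  atom 3: C, bond orders sum to 4 (valence 4) → 0 H
  atom 4: C, bond orders sum to 4 (valence 4) → 0 H
  atom 5: O, bond orders sum to 2 (valence 2) → 0 H
  atom 6: C, bond orders sum to 1 (valence 4) → 3 H
  atom 7: C, bond orders sum to 4 (valence 4) → 0 H
  atom 8: Cl (halogen, monovalent) → 0 H
  atom 9: C, bond orders sum to 3 (valence 4) → 1 H
  atom 10: C, bond orders sum to 3 (valence 4) → 1 H
  atom 11: C, bond orders sum to 3 (valence 4) → 1 H
Totals → C:8, H:6, Cl:1, N:1, O:1.
In Hill order: C8H6ClNO.

C8H6ClNO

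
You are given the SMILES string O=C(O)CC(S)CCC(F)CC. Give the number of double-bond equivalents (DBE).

Degree of unsaturation = (number of rings) + (number of π bonds).
Ring closures in the SMILES: 0.
π bonds: 1 double bond (each 1 DoU) → 1 DoU from unsaturation.
Total DoU = 0 + 1 = 1.

1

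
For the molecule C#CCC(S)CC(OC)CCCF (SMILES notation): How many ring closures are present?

0

In SMILES, each pair of matching ring-closure digits denotes one ring-closing bond; the number of such bonds equals the number of independent rings.
Ring-closure bonds here: 0.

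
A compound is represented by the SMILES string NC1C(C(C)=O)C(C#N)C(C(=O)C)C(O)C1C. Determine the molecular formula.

Walk through each heavy atom and fill implicit hydrogens from standard valence (C 4, N 3, O 2, S 2, halogen 1):
  atom 1: N, bond orders sum to 1 (valence 3) → 2 H
  atom 2: C, bond orders sum to 3 (valence 4) → 1 H
  atom 3: C, bond orders sum to 3 (valence 4) → 1 H
  atom 4: C, bond orders sum to 4 (valence 4) → 0 H
  atom 5: C, bond orders sum to 1 (valence 4) → 3 H
  atom 6: O, bond orders sum to 2 (valence 2) → 0 H
  atom 7: C, bond orders sum to 3 (valence 4) → 1 H
  atom 8: C, bond orders sum to 4 (valence 4) → 0 H
  atom 9: N, bond orders sum to 3 (valence 3) → 0 H
  atom 10: C, bond orders sum to 3 (valence 4) → 1 H
  atom 11: C, bond orders sum to 4 (valence 4) → 0 H
  atom 12: O, bond orders sum to 2 (valence 2) → 0 H
  atom 13: C, bond orders sum to 1 (valence 4) → 3 H
  atom 14: C, bond orders sum to 3 (valence 4) → 1 H
  atom 15: O, bond orders sum to 1 (valence 2) → 1 H
  atom 16: C, bond orders sum to 3 (valence 4) → 1 H
  atom 17: C, bond orders sum to 1 (valence 4) → 3 H
Totals → C:12, H:18, N:2, O:3.

C12H18N2O3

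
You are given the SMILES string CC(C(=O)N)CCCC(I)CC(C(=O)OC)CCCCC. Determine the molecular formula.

Walk through each heavy atom and fill implicit hydrogens from standard valence (C 4, N 3, O 2, S 2, halogen 1):
  atom 1: C, bond orders sum to 1 (valence 4) → 3 H
  atom 2: C, bond orders sum to 3 (valence 4) → 1 H
  atom 3: C, bond orders sum to 4 (valence 4) → 0 H
  atom 4: O, bond orders sum to 2 (valence 2) → 0 H
  atom 5: N, bond orders sum to 1 (valence 3) → 2 H
  atom 6: C, bond orders sum to 2 (valence 4) → 2 H
  atom 7: C, bond orders sum to 2 (valence 4) → 2 H
  atom 8: C, bond orders sum to 2 (valence 4) → 2 H
  atom 9: C, bond orders sum to 3 (valence 4) → 1 H
  atom 10: I (halogen, monovalent) → 0 H
  atom 11: C, bond orders sum to 2 (valence 4) → 2 H
  atom 12: C, bond orders sum to 3 (valence 4) → 1 H
  atom 13: C, bond orders sum to 4 (valence 4) → 0 H
  atom 14: O, bond orders sum to 2 (valence 2) → 0 H
  atom 15: O, bond orders sum to 2 (valence 2) → 0 H
  atom 16: C, bond orders sum to 1 (valence 4) → 3 H
  atom 17: C, bond orders sum to 2 (valence 4) → 2 H
  atom 18: C, bond orders sum to 2 (valence 4) → 2 H
  atom 19: C, bond orders sum to 2 (valence 4) → 2 H
  atom 20: C, bond orders sum to 2 (valence 4) → 2 H
  atom 21: C, bond orders sum to 1 (valence 4) → 3 H
Totals → C:16, H:30, I:1, N:1, O:3.
In Hill order: C16H30INO3.

C16H30INO3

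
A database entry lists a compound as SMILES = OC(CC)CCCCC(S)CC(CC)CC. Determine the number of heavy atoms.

Every atom symbol written in the SMILES (organic subset) is one heavy atom; implicit H are not written.
Heavy atoms by element → C:14, O:1, S:1.
Total: 16.

16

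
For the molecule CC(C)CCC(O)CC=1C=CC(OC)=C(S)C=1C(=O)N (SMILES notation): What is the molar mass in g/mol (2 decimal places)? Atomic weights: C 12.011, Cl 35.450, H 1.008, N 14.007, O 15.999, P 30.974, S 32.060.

First, the molecular formula is C15H23NO3S (counting implicit H from valence).
  C: 15 × 12.011 = 180.165
  H: 23 × 1.008 = 23.184
  N: 1 × 14.007 = 14.007
  O: 3 × 15.999 = 47.997
  S: 1 × 32.060 = 32.060
Sum: 15×12.011 + 23×1.008 + 1×14.007 + 3×15.999 + 1×32.060 = 297.413 → 297.41 g/mol.

297.41 g/mol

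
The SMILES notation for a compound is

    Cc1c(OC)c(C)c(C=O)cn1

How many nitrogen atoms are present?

1

Scan the SMILES for N atoms (remember two-letter symbols like Cl and Br are single atoms).
Nitrogen count: 1.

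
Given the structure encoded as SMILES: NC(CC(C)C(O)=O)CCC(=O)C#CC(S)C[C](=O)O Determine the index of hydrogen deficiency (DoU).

Degree of unsaturation = (number of rings) + (number of π bonds).
Ring closures in the SMILES: 0.
π bonds: 3 double bonds (each 1 DoU), 1 triple bond (each 2 DoU) → 5 DoU from unsaturation.
Total DoU = 0 + 5 = 5.

5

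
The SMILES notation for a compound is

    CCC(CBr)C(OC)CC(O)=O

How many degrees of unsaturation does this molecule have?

1

Degree of unsaturation = (number of rings) + (number of π bonds).
Ring closures in the SMILES: 0.
π bonds: 1 double bond (each 1 DoU) → 1 DoU from unsaturation.
Total DoU = 0 + 1 = 1.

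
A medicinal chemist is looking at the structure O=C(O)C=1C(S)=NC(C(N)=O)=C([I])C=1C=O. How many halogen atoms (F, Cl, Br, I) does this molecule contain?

1

Halogen atoms appear at heavy-atom position 13 (1×I).
Other groups present: 1 aldehyde, 1 amide, 1 carboxylic acid, 1 thiol.
Halogen count: 1.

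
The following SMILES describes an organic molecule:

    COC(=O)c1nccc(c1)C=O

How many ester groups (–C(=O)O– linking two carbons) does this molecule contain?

The ester motif appears at heavy-atom position 3 in the SMILES.
Other groups present: 1 aldehyde.
Ester count: 1.

1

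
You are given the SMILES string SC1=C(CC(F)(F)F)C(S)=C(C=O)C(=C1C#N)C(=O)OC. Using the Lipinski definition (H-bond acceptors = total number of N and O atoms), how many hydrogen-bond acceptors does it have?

4

N atoms: 1; O atoms: 3.
Lipinski HBA = 1 + 3 = 4.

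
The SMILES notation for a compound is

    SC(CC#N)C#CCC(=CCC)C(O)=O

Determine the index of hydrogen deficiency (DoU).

6

Degree of unsaturation = (number of rings) + (number of π bonds).
Ring closures in the SMILES: 0.
π bonds: 2 double bonds (each 1 DoU), 2 triple bonds (each 2 DoU) → 6 DoU from unsaturation.
Total DoU = 0 + 6 = 6.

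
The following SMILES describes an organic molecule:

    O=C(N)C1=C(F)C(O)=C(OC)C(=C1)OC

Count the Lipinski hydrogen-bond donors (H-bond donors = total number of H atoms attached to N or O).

Donors: find every N or O and count the H atoms it carries.
  atom 1 (O): bond orders sum to 2 → 0 H
  atom 3 (N): bond orders sum to 1 → 2 H
  atom 8 (O): bond orders sum to 1 → 1 H
  atom 10 (O): bond orders sum to 2 → 0 H
  atom 14 (O): bond orders sum to 2 → 0 H
Lipinski HBD = 3.

3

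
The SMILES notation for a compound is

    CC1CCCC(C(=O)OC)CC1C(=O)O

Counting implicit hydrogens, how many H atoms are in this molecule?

Walk through each heavy atom and fill implicit hydrogens from standard valence (C 4, N 3, O 2, S 2, halogen 1):
  atom 1: C, bond orders sum to 1 (valence 4) → 3 H
  atom 2: C, bond orders sum to 3 (valence 4) → 1 H
  atom 3: C, bond orders sum to 2 (valence 4) → 2 H
  atom 4: C, bond orders sum to 2 (valence 4) → 2 H
  atom 5: C, bond orders sum to 2 (valence 4) → 2 H
  atom 6: C, bond orders sum to 3 (valence 4) → 1 H
  atom 7: C, bond orders sum to 4 (valence 4) → 0 H
  atom 8: O, bond orders sum to 2 (valence 2) → 0 H
  atom 9: O, bond orders sum to 2 (valence 2) → 0 H
  atom 10: C, bond orders sum to 1 (valence 4) → 3 H
  atom 11: C, bond orders sum to 2 (valence 4) → 2 H
  atom 12: C, bond orders sum to 3 (valence 4) → 1 H
  atom 13: C, bond orders sum to 4 (valence 4) → 0 H
  atom 14: O, bond orders sum to 2 (valence 2) → 0 H
  atom 15: O, bond orders sum to 1 (valence 2) → 1 H
Total hydrogens: 18.

18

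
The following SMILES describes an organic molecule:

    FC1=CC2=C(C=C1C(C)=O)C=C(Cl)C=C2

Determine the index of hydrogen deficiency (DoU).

8

Degree of unsaturation = (number of rings) + (number of π bonds).
Ring closures in the SMILES: 2.
π bonds: 6 double bonds (each 1 DoU) → 6 DoU from unsaturation.
Total DoU = 2 + 6 = 8.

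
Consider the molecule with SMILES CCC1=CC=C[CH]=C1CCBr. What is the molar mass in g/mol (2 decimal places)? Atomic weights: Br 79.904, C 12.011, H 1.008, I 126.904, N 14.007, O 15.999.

213.12 g/mol

First, the molecular formula is C10H13Br (counting implicit H from valence).
  Br: 1 × 79.904 = 79.904
  C: 10 × 12.011 = 120.110
  H: 13 × 1.008 = 13.104
Sum: 1×79.904 + 10×12.011 + 13×1.008 = 213.118 → 213.12 g/mol.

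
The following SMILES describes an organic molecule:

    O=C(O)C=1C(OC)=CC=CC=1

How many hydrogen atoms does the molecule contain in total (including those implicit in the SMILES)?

Walk through each heavy atom and fill implicit hydrogens from standard valence (C 4, N 3, O 2, S 2, halogen 1):
  atom 1: O, bond orders sum to 2 (valence 2) → 0 H
  atom 2: C, bond orders sum to 4 (valence 4) → 0 H
  atom 3: O, bond orders sum to 1 (valence 2) → 1 H
  atom 4: C, bond orders sum to 4 (valence 4) → 0 H
  atom 5: C, bond orders sum to 4 (valence 4) → 0 H
  atom 6: O, bond orders sum to 2 (valence 2) → 0 H
  atom 7: C, bond orders sum to 1 (valence 4) → 3 H
  atom 8: C, bond orders sum to 3 (valence 4) → 1 H
  atom 9: C, bond orders sum to 3 (valence 4) → 1 H
  atom 10: C, bond orders sum to 3 (valence 4) → 1 H
  atom 11: C, bond orders sum to 3 (valence 4) → 1 H
Total hydrogens: 8.

8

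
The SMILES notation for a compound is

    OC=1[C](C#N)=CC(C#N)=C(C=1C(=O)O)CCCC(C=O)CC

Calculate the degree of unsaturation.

Molecular formula: C16H16N2O4.
DoU = (2C + 2 + N − H − X) / 2, where X is the halogen count and O/S are ignored.
    = (2·16 + 2 + 2 − 16 − 0) / 2 = 20 / 2 = 10.

10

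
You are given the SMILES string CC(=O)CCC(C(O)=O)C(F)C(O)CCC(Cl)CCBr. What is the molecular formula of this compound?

Walk through each heavy atom and fill implicit hydrogens from standard valence (C 4, N 3, O 2, S 2, halogen 1):
  atom 1: C, bond orders sum to 1 (valence 4) → 3 H
  atom 2: C, bond orders sum to 4 (valence 4) → 0 H
  atom 3: O, bond orders sum to 2 (valence 2) → 0 H
  atom 4: C, bond orders sum to 2 (valence 4) → 2 H
  atom 5: C, bond orders sum to 2 (valence 4) → 2 H
  atom 6: C, bond orders sum to 3 (valence 4) → 1 H
  atom 7: C, bond orders sum to 4 (valence 4) → 0 H
  atom 8: O, bond orders sum to 1 (valence 2) → 1 H
  atom 9: O, bond orders sum to 2 (valence 2) → 0 H
  atom 10: C, bond orders sum to 3 (valence 4) → 1 H
  atom 11: F (halogen, monovalent) → 0 H
  atom 12: C, bond orders sum to 3 (valence 4) → 1 H
  atom 13: O, bond orders sum to 1 (valence 2) → 1 H
  atom 14: C, bond orders sum to 2 (valence 4) → 2 H
  atom 15: C, bond orders sum to 2 (valence 4) → 2 H
  atom 16: C, bond orders sum to 3 (valence 4) → 1 H
  atom 17: Cl (halogen, monovalent) → 0 H
  atom 18: C, bond orders sum to 2 (valence 4) → 2 H
  atom 19: C, bond orders sum to 2 (valence 4) → 2 H
  atom 20: Br (halogen, monovalent) → 0 H
Totals → C:13, H:21, Br:1, Cl:1, F:1, O:4.

C13H21BrClFO4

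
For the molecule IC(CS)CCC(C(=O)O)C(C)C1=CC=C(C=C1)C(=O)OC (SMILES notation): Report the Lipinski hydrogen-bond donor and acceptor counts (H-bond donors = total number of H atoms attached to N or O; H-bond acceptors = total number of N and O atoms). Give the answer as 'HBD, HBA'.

Donors: find every N or O and count the H atoms it carries.
  atom 9 (O): bond orders sum to 2 → 0 H
  atom 10 (O): bond orders sum to 1 → 1 H
  atom 20 (O): bond orders sum to 2 → 0 H
  atom 21 (O): bond orders sum to 2 → 0 H
Lipinski HBD = 1.
Acceptors: N atoms = 0, O atoms = 4 → HBA = 4.

1, 4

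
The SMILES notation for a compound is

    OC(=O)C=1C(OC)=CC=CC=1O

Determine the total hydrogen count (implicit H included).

Walk through each heavy atom and fill implicit hydrogens from standard valence (C 4, N 3, O 2, S 2, halogen 1):
  atom 1: O, bond orders sum to 1 (valence 2) → 1 H
  atom 2: C, bond orders sum to 4 (valence 4) → 0 H
  atom 3: O, bond orders sum to 2 (valence 2) → 0 H
  atom 4: C, bond orders sum to 4 (valence 4) → 0 H
  atom 5: C, bond orders sum to 4 (valence 4) → 0 H
  atom 6: O, bond orders sum to 2 (valence 2) → 0 H
  atom 7: C, bond orders sum to 1 (valence 4) → 3 H
  atom 8: C, bond orders sum to 3 (valence 4) → 1 H
  atom 9: C, bond orders sum to 3 (valence 4) → 1 H
  atom 10: C, bond orders sum to 3 (valence 4) → 1 H
  atom 11: C, bond orders sum to 4 (valence 4) → 0 H
  atom 12: O, bond orders sum to 1 (valence 2) → 1 H
Total hydrogens: 8.

8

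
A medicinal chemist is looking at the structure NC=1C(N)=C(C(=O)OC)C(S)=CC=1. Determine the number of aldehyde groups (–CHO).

Scan the SMILES for the aldehyde motif — none present.
Groups that are present: 1 ester, 2 primary amine, 1 thiol.

0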